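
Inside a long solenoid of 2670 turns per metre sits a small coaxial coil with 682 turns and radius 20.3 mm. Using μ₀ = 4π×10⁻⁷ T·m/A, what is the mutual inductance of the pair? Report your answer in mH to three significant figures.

The outer solenoid produces a uniform field B₁ = μ₀n₁I₁ across the inner coil,
so the flux linkage is N₂Φ = N₂B₁A₂ = μ₀n₁N₂A₂·I₁, giving M = μ₀n₁N₂A₂.
A₂ = πr² = π(2.030×10^-2 m)² = 1.2946×10^-3 m².
M = (4π×10⁻⁷)(2670)(682)(1.2946×10^-3) = 2.962×10^-3 H.

M ≈ 2.96 mH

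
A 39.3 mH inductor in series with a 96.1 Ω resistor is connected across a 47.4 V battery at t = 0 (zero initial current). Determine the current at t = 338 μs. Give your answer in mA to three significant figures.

τ = L/R = 3.930×10^-2/96.1 = 4.089×10^-4 s; final current I_∞ = ε/R = 47.4/96.1 = 0.4932 A.
I(t) = I_∞(1 − e^(−t/τ)) with t/τ = 0.827.
I = (0.4932)(1 − e^(−0.827)) = 0.2774 A.

I ≈ 277 mA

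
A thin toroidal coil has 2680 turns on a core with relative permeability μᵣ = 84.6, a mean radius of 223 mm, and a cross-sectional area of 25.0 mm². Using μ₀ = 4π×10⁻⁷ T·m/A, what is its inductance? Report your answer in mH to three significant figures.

For a thin toroid, L = μ₀μᵣN²A/(2πR).
L = (4π×10⁻⁷)(84.6)(2680)²(2.500×10^-5) / (2π×0.223 m) = 1.362×10^-2 H.

L ≈ 13.6 mH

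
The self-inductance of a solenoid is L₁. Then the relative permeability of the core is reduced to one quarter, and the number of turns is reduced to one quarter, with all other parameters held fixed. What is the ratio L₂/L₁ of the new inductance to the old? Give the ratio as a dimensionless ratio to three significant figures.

For a solenoid, L ∝ μᵣN²A/ℓ.
L₂/L₁ = (0.25) × (0.25)^2 = 0.0156.

L₂/L₁ = 0.0156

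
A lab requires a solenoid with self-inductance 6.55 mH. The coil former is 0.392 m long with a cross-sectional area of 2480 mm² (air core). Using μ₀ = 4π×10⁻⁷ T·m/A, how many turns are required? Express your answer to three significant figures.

A = 2480 mm² = 2.480×10^-3 m².
From L = μ₀N²A/ℓ, N = √(Lℓ / (μ₀A)).
N = √[(6.550×10^-3)(0.392) / ((4π×10⁻⁷)×2.480×10^-3)] = √(8.239×10^5) ≈ 907.7.

N ≈ 908 turns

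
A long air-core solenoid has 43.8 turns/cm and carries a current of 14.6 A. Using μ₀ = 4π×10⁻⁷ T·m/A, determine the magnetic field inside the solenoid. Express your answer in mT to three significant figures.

Inside a long solenoid, B = μ₀nI.
B = (4π×10⁻⁷)(4.380×10^3 m⁻¹)(14.6 A) = 8.036×10^-2 T.

B ≈ 80.4 mT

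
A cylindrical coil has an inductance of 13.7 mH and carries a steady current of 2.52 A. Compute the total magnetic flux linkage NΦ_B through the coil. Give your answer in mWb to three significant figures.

From L = NΦ_B/I, the flux linkage is NΦ_B = LI.
NΦ_B = (1.370×10^-2 H)(2.52 A) = 3.452×10^-2 Wb.

NΦ_B ≈ 34.5 mWb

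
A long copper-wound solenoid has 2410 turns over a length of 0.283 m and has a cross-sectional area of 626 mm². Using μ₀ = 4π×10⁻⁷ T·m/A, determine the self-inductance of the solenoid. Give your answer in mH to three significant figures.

A = 626 mm² = 6.260×10^-4 m².
For a long solenoid, L = μ₀N²A/ℓ.
L = (4π×10⁻⁷)(2410)²(6.260×10^-4)/(0.283 m) = 1.614×10^-2 H.

L ≈ 16.1 mH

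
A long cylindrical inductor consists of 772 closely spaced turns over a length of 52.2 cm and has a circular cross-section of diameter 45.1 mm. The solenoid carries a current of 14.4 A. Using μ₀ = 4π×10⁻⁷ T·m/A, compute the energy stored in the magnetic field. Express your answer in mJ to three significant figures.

A = π(d/2)² = π(2.255×10^-2 m)² = 1.598×10^-3 m².
L = μ₀N²A/ℓ = (4π×10⁻⁷)(772)²(1.598×10^-3)/(0.522) = 2.292×10^-3 H.
U = ½LI² = ½(2.292×10^-3)(14.4)² = 0.2376 J.

U ≈ 238 mJ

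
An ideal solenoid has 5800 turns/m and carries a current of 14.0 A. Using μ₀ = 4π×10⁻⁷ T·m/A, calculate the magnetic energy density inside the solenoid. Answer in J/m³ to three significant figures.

u ≈ 4140 J/m³

B = μ₀nI = (4π×10⁻⁷)(5.800×10^3)(14.0) = 0.102 T.
u = B²/(2μ₀) = (0.102)²/(2×4π×10⁻⁷) = 4.143×10^3 J/m³.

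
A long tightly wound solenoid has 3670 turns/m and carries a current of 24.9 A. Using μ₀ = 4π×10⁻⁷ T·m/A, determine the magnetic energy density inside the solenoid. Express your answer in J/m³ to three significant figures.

B = μ₀nI = (4π×10⁻⁷)(3.670×10^3)(24.9) = 0.1148 T.
u = B²/(2μ₀) = (0.1148)²/(2×4π×10⁻⁷) = 5.247×10^3 J/m³.

u ≈ 5250 J/m³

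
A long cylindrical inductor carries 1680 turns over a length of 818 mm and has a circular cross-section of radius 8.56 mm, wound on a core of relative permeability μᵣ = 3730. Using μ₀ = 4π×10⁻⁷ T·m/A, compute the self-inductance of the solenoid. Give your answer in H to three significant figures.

A = πr² = π(8.560×10^-3 m)² = 2.302×10^-4 m².
For a long solenoid, L = μ₀μᵣN²A/ℓ.
L = (4π×10⁻⁷)(3730)(1680)²(2.302×10^-4)/(0.818 m) = 3.723 H.

L ≈ 3.72 H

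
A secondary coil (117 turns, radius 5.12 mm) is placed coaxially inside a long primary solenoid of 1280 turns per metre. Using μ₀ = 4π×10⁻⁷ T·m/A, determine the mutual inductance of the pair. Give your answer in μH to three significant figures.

M ≈ 15.5 μH

The outer solenoid produces a uniform field B₁ = μ₀n₁I₁ across the inner coil,
so the flux linkage is N₂Φ = N₂B₁A₂ = μ₀n₁N₂A₂·I₁, giving M = μ₀n₁N₂A₂.
A₂ = πr² = π(5.120×10^-3 m)² = 8.235×10^-5 m².
M = (4π×10⁻⁷)(1280)(117)(8.235×10^-5) = 1.550×10^-5 H.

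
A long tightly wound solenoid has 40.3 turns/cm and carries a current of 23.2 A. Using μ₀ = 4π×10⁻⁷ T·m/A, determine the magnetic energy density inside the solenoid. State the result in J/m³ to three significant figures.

u ≈ 5490 J/m³

B = μ₀nI = (4π×10⁻⁷)(4.030×10^3)(23.2) = 0.11749 T.
u = B²/(2μ₀) = (0.11749)²/(2×4π×10⁻⁷) = 5.492×10^3 J/m³.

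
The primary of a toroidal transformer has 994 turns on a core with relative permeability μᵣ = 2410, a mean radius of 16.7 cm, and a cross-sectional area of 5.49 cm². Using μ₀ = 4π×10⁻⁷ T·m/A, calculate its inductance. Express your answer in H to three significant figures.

For a thin toroid, L = μ₀μᵣN²A/(2πR).
L = (4π×10⁻⁷)(2410)(994)²(5.490×10^-4) / (2π×0.167 m) = 1.566 H.

L ≈ 1.57 H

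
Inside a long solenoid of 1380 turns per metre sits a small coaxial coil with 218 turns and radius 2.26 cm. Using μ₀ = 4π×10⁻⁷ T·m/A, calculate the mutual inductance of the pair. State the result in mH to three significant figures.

M ≈ 0.607 mH

The outer solenoid produces a uniform field B₁ = μ₀n₁I₁ across the inner coil,
so the flux linkage is N₂Φ = N₂B₁A₂ = μ₀n₁N₂A₂·I₁, giving M = μ₀n₁N₂A₂.
A₂ = πr² = π(2.260×10^-2 m)² = 1.6046×10^-3 m².
M = (4π×10⁻⁷)(1380)(218)(1.6046×10^-3) = 6.066×10^-4 H.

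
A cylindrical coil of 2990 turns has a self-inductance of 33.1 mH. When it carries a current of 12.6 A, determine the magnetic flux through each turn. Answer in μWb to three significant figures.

Φ_B ≈ 139 μWb

From L = NΦ_B/I, the flux per turn is Φ_B = LI/N.
Φ_B = (3.310×10^-2 H)(12.6 A)/2990 = 1.3948×10^-4 Wb.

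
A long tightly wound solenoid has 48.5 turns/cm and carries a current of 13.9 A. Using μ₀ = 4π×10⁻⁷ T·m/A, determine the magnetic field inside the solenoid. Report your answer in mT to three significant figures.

B ≈ 84.7 mT

Inside a long solenoid, B = μ₀nI.
B = (4π×10⁻⁷)(4.850×10^3 m⁻¹)(13.9 A) = 8.472×10^-2 T.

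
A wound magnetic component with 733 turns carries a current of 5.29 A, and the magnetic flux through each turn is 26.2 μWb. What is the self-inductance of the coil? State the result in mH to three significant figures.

Self-inductance is defined by L = NΦ_B/I (flux linkage over current).
L = (733)(2.620×10^-5 Wb)/(5.29 A) = 3.630×10^-3 H.

L ≈ 3.63 mH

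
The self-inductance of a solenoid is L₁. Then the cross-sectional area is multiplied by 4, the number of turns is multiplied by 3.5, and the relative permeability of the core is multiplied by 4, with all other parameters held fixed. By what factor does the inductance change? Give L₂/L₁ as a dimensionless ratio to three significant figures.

L₂/L₁ = 196

For a solenoid, L ∝ μᵣN²A/ℓ.
L₂/L₁ = (4) × (3.5)^2 × (4) = 196.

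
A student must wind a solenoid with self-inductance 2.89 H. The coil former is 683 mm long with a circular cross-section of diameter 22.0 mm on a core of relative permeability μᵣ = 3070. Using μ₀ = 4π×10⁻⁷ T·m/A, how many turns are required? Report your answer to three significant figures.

N ≈ 1160 turns

A = π(d/2)² = π(1.100×10^-2 m)² = 3.801×10^-4 m².
From L = μ₀μᵣN²A/ℓ, N = √(Lℓ / (μ₀μᵣA)).
N = √[(2.89)(0.683) / ((4π×10⁻⁷)(3070)×3.801×10^-4)] = √(1.346×10^6) ≈ 1160.2.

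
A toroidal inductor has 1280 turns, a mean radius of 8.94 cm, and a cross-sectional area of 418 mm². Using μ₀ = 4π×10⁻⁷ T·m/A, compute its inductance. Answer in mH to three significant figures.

L ≈ 1.53 mH

For a thin toroid, L = μ₀N²A/(2πR).
L = (4π×10⁻⁷)(1280)²(4.180×10^-4) / (2π×8.940×10^-2 m) = 1.532×10^-3 H.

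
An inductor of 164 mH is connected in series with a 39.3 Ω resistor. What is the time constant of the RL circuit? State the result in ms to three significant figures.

τ ≈ 4.17 ms

τ = L/R = (0.164 H)/(39.3 Ω) = 4.173×10^-3 s.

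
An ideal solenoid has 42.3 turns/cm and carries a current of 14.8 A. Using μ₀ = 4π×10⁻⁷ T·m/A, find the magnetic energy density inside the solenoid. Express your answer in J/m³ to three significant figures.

u ≈ 2460 J/m³

B = μ₀nI = (4π×10⁻⁷)(4.230×10^3)(14.8) = 7.867×10^-2 T.
u = B²/(2μ₀) = (7.867×10^-2)²/(2×4π×10⁻⁷) = 2.463×10^3 J/m³.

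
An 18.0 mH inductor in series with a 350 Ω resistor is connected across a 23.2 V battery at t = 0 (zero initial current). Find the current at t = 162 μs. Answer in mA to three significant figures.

τ = L/R = 1.800×10^-2/350 = 5.143×10^-5 s; final current I_∞ = ε/R = 23.2/350 = 6.629×10^-2 A.
I(t) = I_∞(1 − e^(−t/τ)) with t/τ = 3.150.
I = (6.629×10^-2)(1 − e^(−3.150)) = 6.3445×10^-2 A.

I ≈ 63.4 mA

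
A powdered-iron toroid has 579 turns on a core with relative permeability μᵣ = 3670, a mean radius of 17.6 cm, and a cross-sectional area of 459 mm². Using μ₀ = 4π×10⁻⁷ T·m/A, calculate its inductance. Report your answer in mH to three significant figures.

L ≈ 642 mH

For a thin toroid, L = μ₀μᵣN²A/(2πR).
L = (4π×10⁻⁷)(3670)(579)²(4.590×10^-4) / (2π×0.176 m) = 0.6417 H.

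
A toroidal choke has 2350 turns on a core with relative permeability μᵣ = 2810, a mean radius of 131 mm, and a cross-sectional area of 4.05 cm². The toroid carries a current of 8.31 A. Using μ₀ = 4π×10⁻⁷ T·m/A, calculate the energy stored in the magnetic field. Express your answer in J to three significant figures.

L = μ₀μᵣN²A/(2πR) = (4π×10⁻⁷)(2810)(2350)²(4.050×10^-4)/(2π×0.131) = 9.595 H.
U = ½LI² = ½(9.595)(8.31)² = 331.3 J.

U ≈ 331 J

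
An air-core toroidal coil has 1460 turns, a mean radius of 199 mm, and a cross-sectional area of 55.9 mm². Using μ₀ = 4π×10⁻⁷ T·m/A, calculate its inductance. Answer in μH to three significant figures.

For a thin toroid, L = μ₀N²A/(2πR).
L = (4π×10⁻⁷)(1460)²(5.590×10^-5) / (2π×0.199 m) = 1.198×10^-4 H.

L ≈ 120 μH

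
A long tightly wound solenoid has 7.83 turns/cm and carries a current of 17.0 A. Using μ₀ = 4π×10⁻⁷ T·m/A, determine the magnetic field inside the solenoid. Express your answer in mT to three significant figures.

B ≈ 16.7 mT

Inside a long solenoid, B = μ₀nI.
B = (4π×10⁻⁷)(783 m⁻¹)(17.0 A) = 1.673×10^-2 T.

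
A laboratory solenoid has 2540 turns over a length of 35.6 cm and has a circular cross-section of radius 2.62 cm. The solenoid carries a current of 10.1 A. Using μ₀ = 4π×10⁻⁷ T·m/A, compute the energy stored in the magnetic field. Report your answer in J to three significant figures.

U ≈ 2.50 J

A = πr² = π(2.620×10^-2 m)² = 2.157×10^-3 m².
L = μ₀N²A/ℓ = (4π×10⁻⁷)(2540)²(2.157×10^-3)/(0.356) = 4.911×10^-2 H.
U = ½LI² = ½(4.911×10^-2)(10.1)² = 2.5049 J.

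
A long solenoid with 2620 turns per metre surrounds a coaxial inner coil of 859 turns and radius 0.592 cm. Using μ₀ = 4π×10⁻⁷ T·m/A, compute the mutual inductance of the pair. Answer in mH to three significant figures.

M ≈ 0.311 mH

The outer solenoid produces a uniform field B₁ = μ₀n₁I₁ across the inner coil,
so the flux linkage is N₂Φ = N₂B₁A₂ = μ₀n₁N₂A₂·I₁, giving M = μ₀n₁N₂A₂.
A₂ = πr² = π(5.920×10^-3 m)² = 1.101×10^-4 m².
M = (4π×10⁻⁷)(2620)(859)(1.101×10^-4) = 3.114×10^-4 H.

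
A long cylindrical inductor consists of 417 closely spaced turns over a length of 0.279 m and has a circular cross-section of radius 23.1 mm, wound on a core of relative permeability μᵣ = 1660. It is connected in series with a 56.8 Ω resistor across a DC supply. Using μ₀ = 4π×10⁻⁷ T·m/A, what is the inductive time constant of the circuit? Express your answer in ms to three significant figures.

A = πr² = π(2.310×10^-2 m)² = 1.676×10^-3 m².
L = μ₀μᵣN²A/ℓ = (4π×10⁻⁷)(1660)(417)²(1.676×10^-3)/(0.279) = 2.18 H.
τ = L/R = (2.18)/(56.8) = 3.837×10^-2 s.

τ ≈ 38.4 ms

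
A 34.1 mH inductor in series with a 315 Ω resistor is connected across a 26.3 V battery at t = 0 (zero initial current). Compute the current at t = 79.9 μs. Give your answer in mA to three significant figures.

I ≈ 43.6 mA

τ = L/R = 3.410×10^-2/315 = 1.083×10^-4 s; final current I_∞ = ε/R = 26.3/315 = 8.349×10^-2 A.
I(t) = I_∞(1 − e^(−t/τ)) with t/τ = 0.738.
I = (8.349×10^-2)(1 − e^(−0.738)) = 4.358×10^-2 A.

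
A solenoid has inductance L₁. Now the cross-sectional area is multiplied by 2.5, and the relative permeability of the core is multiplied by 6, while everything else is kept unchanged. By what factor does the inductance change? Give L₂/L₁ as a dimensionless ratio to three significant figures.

For a solenoid, L ∝ μᵣN²A/ℓ.
L₂/L₁ = (2.5) × (6) = 15.0.

L₂/L₁ = 15.0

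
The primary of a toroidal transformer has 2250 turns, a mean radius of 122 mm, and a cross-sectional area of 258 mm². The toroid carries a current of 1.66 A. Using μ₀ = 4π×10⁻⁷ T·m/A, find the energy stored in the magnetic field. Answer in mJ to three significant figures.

U ≈ 2.95 mJ

L = μ₀N²A/(2πR) = (4π×10⁻⁷)(2250)²(2.580×10^-4)/(2π×0.122) = 2.141×10^-3 H.
U = ½LI² = ½(2.141×10^-3)(1.66)² = 2.950×10^-3 J.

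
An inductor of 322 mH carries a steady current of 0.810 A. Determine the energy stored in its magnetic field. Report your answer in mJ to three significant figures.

U ≈ 106 mJ

Stored magnetic energy: U = ½LI².
U = ½(0.322 H)(0.810 A)² = 0.1056 J.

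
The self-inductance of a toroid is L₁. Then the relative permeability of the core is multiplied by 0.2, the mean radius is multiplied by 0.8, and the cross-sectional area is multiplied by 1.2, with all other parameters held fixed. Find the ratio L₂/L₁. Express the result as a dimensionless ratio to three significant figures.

For a toroid, L ∝ μᵣN²A/R.
L₂/L₁ = (0.2) × (0.8)^-1 × (1.2) = 0.300.

L₂/L₁ = 0.300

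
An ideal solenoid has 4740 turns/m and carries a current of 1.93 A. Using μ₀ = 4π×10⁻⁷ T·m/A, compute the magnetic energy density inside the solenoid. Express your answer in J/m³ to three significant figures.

u ≈ 52.6 J/m³

B = μ₀nI = (4π×10⁻⁷)(4.740×10^3)(1.93) = 1.150×10^-2 T.
u = B²/(2μ₀) = (1.150×10^-2)²/(2×4π×10⁻⁷) = 52.58 J/m³.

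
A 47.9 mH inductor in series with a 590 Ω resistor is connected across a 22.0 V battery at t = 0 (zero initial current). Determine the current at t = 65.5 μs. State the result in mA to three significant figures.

τ = L/R = 4.790×10^-2/590 = 8.119×10^-5 s; final current I_∞ = ε/R = 22.0/590 = 3.729×10^-2 A.
I(t) = I_∞(1 − e^(−t/τ)) with t/τ = 0.807.
I = (3.729×10^-2)(1 − e^(−0.807)) = 2.0647×10^-2 A.

I ≈ 20.6 mA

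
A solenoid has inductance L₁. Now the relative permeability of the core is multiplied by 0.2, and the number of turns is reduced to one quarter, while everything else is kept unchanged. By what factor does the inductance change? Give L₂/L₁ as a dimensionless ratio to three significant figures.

For a solenoid, L ∝ μᵣN²A/ℓ.
L₂/L₁ = (0.2) × (0.25)^2 = 0.0125.

L₂/L₁ = 0.0125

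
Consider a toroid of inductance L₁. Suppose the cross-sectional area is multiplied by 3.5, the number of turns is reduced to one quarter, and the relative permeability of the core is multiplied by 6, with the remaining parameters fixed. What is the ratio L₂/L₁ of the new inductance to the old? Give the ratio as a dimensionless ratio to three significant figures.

L₂/L₁ = 1.31

For a toroid, L ∝ μᵣN²A/R.
L₂/L₁ = (3.5) × (0.25)^2 × (6) = 1.31.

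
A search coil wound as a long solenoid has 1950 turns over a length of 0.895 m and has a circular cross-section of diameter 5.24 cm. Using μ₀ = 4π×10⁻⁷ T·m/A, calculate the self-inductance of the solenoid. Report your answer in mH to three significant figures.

L ≈ 11.5 mH

A = π(d/2)² = π(2.620×10^-2 m)² = 2.157×10^-3 m².
For a long solenoid, L = μ₀N²A/ℓ.
L = (4π×10⁻⁷)(1950)²(2.157×10^-3)/(0.895 m) = 1.151×10^-2 H.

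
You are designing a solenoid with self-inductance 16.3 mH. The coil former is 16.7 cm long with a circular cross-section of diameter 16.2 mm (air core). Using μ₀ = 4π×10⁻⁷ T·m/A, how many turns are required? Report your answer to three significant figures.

A = π(d/2)² = π(8.100×10^-3 m)² = 2.061×10^-4 m².
From L = μ₀N²A/ℓ, N = √(Lℓ / (μ₀A)).
N = √[(1.630×10^-2)(0.167) / ((4π×10⁻⁷)×2.061×10^-4)] = √(1.051×10^7) ≈ 3241.8.

N ≈ 3240 turns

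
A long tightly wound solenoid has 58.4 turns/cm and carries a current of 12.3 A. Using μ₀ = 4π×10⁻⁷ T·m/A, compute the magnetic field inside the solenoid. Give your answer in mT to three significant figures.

Inside a long solenoid, B = μ₀nI.
B = (4π×10⁻⁷)(5.840×10^3 m⁻¹)(12.3 A) = 9.027×10^-2 T.

B ≈ 90.3 mT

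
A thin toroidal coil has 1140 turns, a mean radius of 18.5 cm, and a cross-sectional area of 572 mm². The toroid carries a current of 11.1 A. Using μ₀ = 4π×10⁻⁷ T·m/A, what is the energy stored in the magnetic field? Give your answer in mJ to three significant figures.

L = μ₀N²A/(2πR) = (4π×10⁻⁷)(1140)²(5.720×10^-4)/(2π×0.185) = 8.036×10^-4 H.
U = ½LI² = ½(8.036×10^-4)(11.1)² = 4.951×10^-2 J.

U ≈ 49.5 mJ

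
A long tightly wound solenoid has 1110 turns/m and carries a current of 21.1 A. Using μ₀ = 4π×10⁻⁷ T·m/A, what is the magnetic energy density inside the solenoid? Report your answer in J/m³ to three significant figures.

u ≈ 345 J/m³

B = μ₀nI = (4π×10⁻⁷)(1.110×10^3)(21.1) = 2.943×10^-2 T.
u = B²/(2μ₀) = (2.943×10^-2)²/(2×4π×10⁻⁷) = 344.7 J/m³.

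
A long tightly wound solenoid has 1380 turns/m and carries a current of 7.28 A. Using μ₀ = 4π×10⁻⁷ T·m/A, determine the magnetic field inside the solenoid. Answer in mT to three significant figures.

B ≈ 12.6 mT

Inside a long solenoid, B = μ₀nI.
B = (4π×10⁻⁷)(1.380×10^3 m⁻¹)(7.28 A) = 1.262×10^-2 T.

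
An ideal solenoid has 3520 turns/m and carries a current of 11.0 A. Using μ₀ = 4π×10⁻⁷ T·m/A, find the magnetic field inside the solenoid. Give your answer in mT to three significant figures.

B ≈ 48.7 mT

Inside a long solenoid, B = μ₀nI.
B = (4π×10⁻⁷)(3.520×10^3 m⁻¹)(11.0 A) = 4.866×10^-2 T.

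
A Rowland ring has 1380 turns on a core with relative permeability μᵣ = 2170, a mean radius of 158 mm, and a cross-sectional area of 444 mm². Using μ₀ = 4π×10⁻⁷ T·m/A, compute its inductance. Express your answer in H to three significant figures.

For a thin toroid, L = μ₀μᵣN²A/(2πR).
L = (4π×10⁻⁷)(2170)(1380)²(4.440×10^-4) / (2π×0.158 m) = 2.323 H.

L ≈ 2.32 H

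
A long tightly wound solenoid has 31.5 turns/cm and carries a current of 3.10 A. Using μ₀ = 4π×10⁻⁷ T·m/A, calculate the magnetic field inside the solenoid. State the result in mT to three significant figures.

B ≈ 12.3 mT

Inside a long solenoid, B = μ₀nI.
B = (4π×10⁻⁷)(3.150×10^3 m⁻¹)(3.10 A) = 1.227×10^-2 T.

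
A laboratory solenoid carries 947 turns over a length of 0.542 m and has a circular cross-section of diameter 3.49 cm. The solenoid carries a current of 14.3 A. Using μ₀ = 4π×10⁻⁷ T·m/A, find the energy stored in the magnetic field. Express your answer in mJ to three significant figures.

U ≈ 203 mJ

A = π(d/2)² = π(1.745×10^-2 m)² = 9.566×10^-4 m².
L = μ₀N²A/ℓ = (4π×10⁻⁷)(947)²(9.566×10^-4)/(0.542) = 1.989×10^-3 H.
U = ½LI² = ½(1.989×10^-3)(14.3)² = 0.2034 J.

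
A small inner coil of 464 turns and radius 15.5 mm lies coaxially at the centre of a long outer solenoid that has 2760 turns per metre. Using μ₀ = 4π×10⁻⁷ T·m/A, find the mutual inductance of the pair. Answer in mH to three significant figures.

M ≈ 1.21 mH

The outer solenoid produces a uniform field B₁ = μ₀n₁I₁ across the inner coil,
so the flux linkage is N₂Φ = N₂B₁A₂ = μ₀n₁N₂A₂·I₁, giving M = μ₀n₁N₂A₂.
A₂ = πr² = π(1.550×10^-2 m)² = 7.548×10^-4 m².
M = (4π×10⁻⁷)(2760)(464)(7.548×10^-4) = 1.2146×10^-3 H.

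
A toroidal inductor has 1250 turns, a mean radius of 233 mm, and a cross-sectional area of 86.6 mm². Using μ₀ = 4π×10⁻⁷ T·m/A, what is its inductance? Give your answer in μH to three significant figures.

L ≈ 116 μH

For a thin toroid, L = μ₀N²A/(2πR).
L = (4π×10⁻⁷)(1250)²(8.660×10^-5) / (2π×0.233 m) = 1.161×10^-4 H.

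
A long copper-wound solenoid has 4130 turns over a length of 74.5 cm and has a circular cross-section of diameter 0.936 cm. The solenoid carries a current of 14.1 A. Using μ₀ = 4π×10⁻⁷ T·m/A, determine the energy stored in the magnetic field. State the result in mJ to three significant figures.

U ≈ 197 mJ

A = π(d/2)² = π(4.680×10^-3 m)² = 6.881×10^-5 m².
L = μ₀N²A/ℓ = (4π×10⁻⁷)(4130)²(6.881×10^-5)/(0.745) = 1.980×10^-3 H.
U = ½LI² = ½(1.980×10^-3)(14.1)² = 0.1968 J.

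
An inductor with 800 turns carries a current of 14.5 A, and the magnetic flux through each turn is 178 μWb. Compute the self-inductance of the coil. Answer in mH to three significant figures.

L ≈ 9.82 mH

Self-inductance is defined by L = NΦ_B/I (flux linkage over current).
L = (800)(1.780×10^-4 Wb)/(14.5 A) = 9.821×10^-3 H.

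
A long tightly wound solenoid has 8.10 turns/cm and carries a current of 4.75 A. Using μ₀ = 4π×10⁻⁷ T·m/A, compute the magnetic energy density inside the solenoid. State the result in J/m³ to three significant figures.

B = μ₀nI = (4π×10⁻⁷)(810)(4.75) = 4.8349×10^-3 T.
u = B²/(2μ₀) = (4.8349×10^-3)²/(2×4π×10⁻⁷) = 9.301 J/m³.

u ≈ 9.30 J/m³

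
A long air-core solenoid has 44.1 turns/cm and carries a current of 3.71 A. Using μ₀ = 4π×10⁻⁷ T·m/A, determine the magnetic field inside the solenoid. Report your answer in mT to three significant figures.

B ≈ 20.6 mT

Inside a long solenoid, B = μ₀nI.
B = (4π×10⁻⁷)(4.410×10^3 m⁻¹)(3.71 A) = 2.056×10^-2 T.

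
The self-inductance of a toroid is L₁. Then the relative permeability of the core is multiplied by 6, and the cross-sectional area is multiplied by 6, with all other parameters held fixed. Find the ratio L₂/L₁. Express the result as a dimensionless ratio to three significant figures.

For a toroid, L ∝ μᵣN²A/R.
L₂/L₁ = (6) × (6) = 36.0.

L₂/L₁ = 36.0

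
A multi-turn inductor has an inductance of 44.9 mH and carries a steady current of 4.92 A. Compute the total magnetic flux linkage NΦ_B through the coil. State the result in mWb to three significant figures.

NΦ_B ≈ 221 mWb

From L = NΦ_B/I, the flux linkage is NΦ_B = LI.
NΦ_B = (4.490×10^-2 H)(4.92 A) = 0.2209 Wb.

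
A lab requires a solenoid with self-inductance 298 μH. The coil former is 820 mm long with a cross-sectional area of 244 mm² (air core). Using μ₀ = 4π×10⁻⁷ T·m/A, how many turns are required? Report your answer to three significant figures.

A = 244 mm² = 2.440×10^-4 m².
From L = μ₀N²A/ℓ, N = √(Lℓ / (μ₀A)).
N = √[(2.980×10^-4)(0.82) / ((4π×10⁻⁷)×2.440×10^-4)] = √(7.969×10^5) ≈ 892.7.

N ≈ 893 turns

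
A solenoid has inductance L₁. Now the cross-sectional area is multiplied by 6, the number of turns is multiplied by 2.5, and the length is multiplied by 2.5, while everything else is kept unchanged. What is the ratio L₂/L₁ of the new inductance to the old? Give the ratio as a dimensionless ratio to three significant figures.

For a solenoid, L ∝ μᵣN²A/ℓ.
L₂/L₁ = (6) × (2.5)^2 × (2.5)^-1 = 15.0.

L₂/L₁ = 15.0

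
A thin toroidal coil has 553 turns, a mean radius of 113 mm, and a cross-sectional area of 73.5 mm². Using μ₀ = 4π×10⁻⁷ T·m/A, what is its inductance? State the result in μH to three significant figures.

For a thin toroid, L = μ₀N²A/(2πR).
L = (4π×10⁻⁷)(553)²(7.350×10^-5) / (2π×0.113 m) = 3.978×10^-5 H.

L ≈ 39.8 μH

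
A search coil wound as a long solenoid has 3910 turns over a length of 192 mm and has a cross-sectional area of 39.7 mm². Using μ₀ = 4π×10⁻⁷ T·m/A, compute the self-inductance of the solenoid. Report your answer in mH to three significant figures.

A = 39.7 mm² = 3.970×10^-5 m².
For a long solenoid, L = μ₀N²A/ℓ.
L = (4π×10⁻⁷)(3910)²(3.970×10^-5)/(0.192 m) = 3.972×10^-3 H.

L ≈ 3.97 mH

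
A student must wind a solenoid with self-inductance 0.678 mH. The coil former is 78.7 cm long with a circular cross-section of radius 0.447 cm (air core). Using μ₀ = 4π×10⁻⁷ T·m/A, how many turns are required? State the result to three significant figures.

A = πr² = π(4.470×10^-3 m)² = 6.277×10^-5 m².
From L = μ₀N²A/ℓ, N = √(Lℓ / (μ₀A)).
N = √[(6.780×10^-4)(0.787) / ((4π×10⁻⁷)×6.277×10^-5)] = √(6.764×10^6) ≈ 2600.8.

N ≈ 2600 turns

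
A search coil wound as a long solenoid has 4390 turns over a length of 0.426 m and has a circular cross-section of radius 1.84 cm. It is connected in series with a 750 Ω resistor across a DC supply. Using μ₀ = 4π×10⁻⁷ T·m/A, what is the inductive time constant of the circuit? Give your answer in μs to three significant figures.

A = πr² = π(1.840×10^-2 m)² = 1.064×10^-3 m².
L = μ₀N²A/ℓ = (4π×10⁻⁷)(4390)²(1.064×10^-3)/(0.426) = 6.047×10^-2 H.
τ = L/R = (6.047×10^-2)/(750) = 8.062×10^-5 s.

τ ≈ 80.6 μs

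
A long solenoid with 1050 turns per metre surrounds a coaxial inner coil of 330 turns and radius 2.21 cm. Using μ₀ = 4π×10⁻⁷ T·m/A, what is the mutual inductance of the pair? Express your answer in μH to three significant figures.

The outer solenoid produces a uniform field B₁ = μ₀n₁I₁ across the inner coil,
so the flux linkage is N₂Φ = N₂B₁A₂ = μ₀n₁N₂A₂·I₁, giving M = μ₀n₁N₂A₂.
A₂ = πr² = π(2.210×10^-2 m)² = 1.534×10^-3 m².
M = (4π×10⁻⁷)(1050)(330)(1.534×10^-3) = 6.681×10^-4 H.

M ≈ 668 μH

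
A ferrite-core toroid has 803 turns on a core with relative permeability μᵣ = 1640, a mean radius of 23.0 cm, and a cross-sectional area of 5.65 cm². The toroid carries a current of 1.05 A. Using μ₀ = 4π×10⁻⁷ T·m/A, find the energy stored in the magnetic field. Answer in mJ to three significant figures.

U ≈ 286 mJ

L = μ₀μᵣN²A/(2πR) = (4π×10⁻⁷)(1640)(803)²(5.650×10^-4)/(2π×0.23) = 0.5195 H.
U = ½LI² = ½(0.5195)(1.05)² = 0.2864 J.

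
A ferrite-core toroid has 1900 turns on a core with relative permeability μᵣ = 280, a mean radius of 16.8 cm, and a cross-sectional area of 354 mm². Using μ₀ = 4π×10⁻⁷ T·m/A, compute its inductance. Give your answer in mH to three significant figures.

L ≈ 426 mH

For a thin toroid, L = μ₀μᵣN²A/(2πR).
L = (4π×10⁻⁷)(280)(1900)²(3.540×10^-4) / (2π×0.168 m) = 0.426 H.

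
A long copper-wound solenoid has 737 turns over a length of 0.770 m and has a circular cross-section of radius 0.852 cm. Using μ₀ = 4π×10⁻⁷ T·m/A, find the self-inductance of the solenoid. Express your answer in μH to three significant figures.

A = πr² = π(8.520×10^-3 m)² = 2.280×10^-4 m².
For a long solenoid, L = μ₀N²A/ℓ.
L = (4π×10⁻⁷)(737)²(2.280×10^-4)/(0.77 m) = 2.022×10^-4 H.

L ≈ 202 μH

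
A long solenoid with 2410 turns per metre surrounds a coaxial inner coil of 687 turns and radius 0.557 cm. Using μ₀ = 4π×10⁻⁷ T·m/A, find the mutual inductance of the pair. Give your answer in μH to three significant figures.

M ≈ 203 μH

The outer solenoid produces a uniform field B₁ = μ₀n₁I₁ across the inner coil,
so the flux linkage is N₂Φ = N₂B₁A₂ = μ₀n₁N₂A₂·I₁, giving M = μ₀n₁N₂A₂.
A₂ = πr² = π(5.570×10^-3 m)² = 9.747×10^-5 m².
M = (4π×10⁻⁷)(2410)(687)(9.747×10^-5) = 2.028×10^-4 H.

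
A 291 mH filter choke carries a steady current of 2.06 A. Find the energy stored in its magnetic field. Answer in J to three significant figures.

Stored magnetic energy: U = ½LI².
U = ½(0.291 H)(2.06 A)² = 0.6174 J.

U ≈ 0.617 J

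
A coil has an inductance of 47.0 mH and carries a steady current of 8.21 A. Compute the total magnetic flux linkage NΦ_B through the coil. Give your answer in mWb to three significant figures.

NΦ_B ≈ 386 mWb

From L = NΦ_B/I, the flux linkage is NΦ_B = LI.
NΦ_B = (4.700×10^-2 H)(8.21 A) = 0.3859 Wb.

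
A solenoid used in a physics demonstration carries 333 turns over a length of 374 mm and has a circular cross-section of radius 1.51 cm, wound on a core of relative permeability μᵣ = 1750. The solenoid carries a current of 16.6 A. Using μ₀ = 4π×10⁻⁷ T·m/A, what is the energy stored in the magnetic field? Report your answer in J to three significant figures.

U ≈ 64.4 J

A = πr² = π(1.510×10^-2 m)² = 7.163×10^-4 m².
L = μ₀μᵣN²A/ℓ = (4π×10⁻⁷)(1750)(333)²(7.163×10^-4)/(0.374) = 0.4671 H.
U = ½LI² = ½(0.4671)(16.6)² = 64.35 J.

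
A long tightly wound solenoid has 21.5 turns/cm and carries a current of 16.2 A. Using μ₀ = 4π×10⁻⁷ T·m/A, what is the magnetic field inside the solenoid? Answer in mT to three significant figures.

B ≈ 43.8 mT

Inside a long solenoid, B = μ₀nI.
B = (4π×10⁻⁷)(2.150×10^3 m⁻¹)(16.2 A) = 4.377×10^-2 T.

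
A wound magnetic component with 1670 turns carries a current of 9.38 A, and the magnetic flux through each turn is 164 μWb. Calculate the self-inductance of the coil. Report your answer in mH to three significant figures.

L ≈ 29.2 mH

Self-inductance is defined by L = NΦ_B/I (flux linkage over current).
L = (1670)(1.640×10^-4 Wb)/(9.38 A) = 2.920×10^-2 H.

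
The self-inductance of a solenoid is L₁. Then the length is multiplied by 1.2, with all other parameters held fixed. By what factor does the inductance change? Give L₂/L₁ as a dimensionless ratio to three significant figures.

L₂/L₁ = 0.833

For a solenoid, L ∝ μᵣN²A/ℓ.
L₂/L₁ = (1.2)^-1 = 0.833.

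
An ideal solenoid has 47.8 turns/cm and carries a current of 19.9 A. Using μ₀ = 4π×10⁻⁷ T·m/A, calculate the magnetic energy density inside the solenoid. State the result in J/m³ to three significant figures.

u ≈ 5690 J/m³

B = μ₀nI = (4π×10⁻⁷)(4.780×10^3)(19.9) = 0.1195 T.
u = B²/(2μ₀) = (0.1195)²/(2×4π×10⁻⁷) = 5.685×10^3 J/m³.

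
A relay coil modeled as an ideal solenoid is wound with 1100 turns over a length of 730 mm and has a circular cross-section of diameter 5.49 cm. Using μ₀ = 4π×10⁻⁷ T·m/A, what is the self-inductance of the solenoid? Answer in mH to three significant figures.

L ≈ 4.93 mH

A = π(d/2)² = π(2.745×10^-2 m)² = 2.367×10^-3 m².
For a long solenoid, L = μ₀N²A/ℓ.
L = (4π×10⁻⁷)(1100)²(2.367×10^-3)/(0.73 m) = 4.931×10^-3 H.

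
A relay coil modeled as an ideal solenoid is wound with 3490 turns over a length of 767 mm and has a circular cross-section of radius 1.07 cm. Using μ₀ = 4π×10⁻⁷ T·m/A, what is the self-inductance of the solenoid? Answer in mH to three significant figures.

L ≈ 7.18 mH

A = πr² = π(1.070×10^-2 m)² = 3.597×10^-4 m².
For a long solenoid, L = μ₀N²A/ℓ.
L = (4π×10⁻⁷)(3490)²(3.597×10^-4)/(0.767 m) = 7.178×10^-3 H.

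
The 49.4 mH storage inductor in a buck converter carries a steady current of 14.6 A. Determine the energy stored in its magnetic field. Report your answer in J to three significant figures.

U ≈ 5.27 J

Stored magnetic energy: U = ½LI².
U = ½(4.940×10^-2 H)(14.6 A)² = 5.265 J.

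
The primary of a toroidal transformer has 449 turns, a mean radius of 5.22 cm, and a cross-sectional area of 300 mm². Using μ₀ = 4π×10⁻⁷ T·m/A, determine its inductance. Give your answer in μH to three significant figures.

L ≈ 232 μH

For a thin toroid, L = μ₀N²A/(2πR).
L = (4π×10⁻⁷)(449)²(3.000×10^-4) / (2π×5.220×10^-2 m) = 2.317×10^-4 H.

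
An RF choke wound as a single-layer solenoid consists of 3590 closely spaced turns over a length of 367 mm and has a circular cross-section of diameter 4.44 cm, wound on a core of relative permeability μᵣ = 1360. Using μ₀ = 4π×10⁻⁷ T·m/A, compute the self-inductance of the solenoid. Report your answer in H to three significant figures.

L ≈ 92.9 H

A = π(d/2)² = π(2.220×10^-2 m)² = 1.548×10^-3 m².
For a long solenoid, L = μ₀μᵣN²A/ℓ.
L = (4π×10⁻⁷)(1360)(3590)²(1.548×10^-3)/(0.367 m) = 92.92 H.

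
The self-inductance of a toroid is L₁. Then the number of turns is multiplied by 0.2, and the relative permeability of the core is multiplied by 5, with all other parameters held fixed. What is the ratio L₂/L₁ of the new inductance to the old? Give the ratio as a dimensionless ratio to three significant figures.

For a toroid, L ∝ μᵣN²A/R.
L₂/L₁ = (0.2)^2 × (5) = 0.200.

L₂/L₁ = 0.200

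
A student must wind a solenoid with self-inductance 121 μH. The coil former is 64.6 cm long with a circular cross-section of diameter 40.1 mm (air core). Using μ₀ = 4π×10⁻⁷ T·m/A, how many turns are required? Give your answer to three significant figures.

A = π(d/2)² = π(2.005×10^-2 m)² = 1.263×10^-3 m².
From L = μ₀N²A/ℓ, N = √(Lℓ / (μ₀A)).
N = √[(1.210×10^-4)(0.646) / ((4π×10⁻⁷)×1.263×10^-3)] = √(4.925×10^4) ≈ 221.9.

N ≈ 222 turns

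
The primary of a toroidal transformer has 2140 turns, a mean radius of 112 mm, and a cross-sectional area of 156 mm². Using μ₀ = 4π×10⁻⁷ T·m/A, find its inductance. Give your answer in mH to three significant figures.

L ≈ 1.28 mH

For a thin toroid, L = μ₀N²A/(2πR).
L = (4π×10⁻⁷)(2140)²(1.560×10^-4) / (2π×0.112 m) = 1.276×10^-3 H.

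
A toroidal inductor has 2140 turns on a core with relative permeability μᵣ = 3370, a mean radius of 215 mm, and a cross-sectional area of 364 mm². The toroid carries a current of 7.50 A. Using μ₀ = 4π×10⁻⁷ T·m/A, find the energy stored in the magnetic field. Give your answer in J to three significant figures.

U ≈ 147 J

L = μ₀μᵣN²A/(2πR) = (4π×10⁻⁷)(3370)(2140)²(3.640×10^-4)/(2π×0.215) = 5.226 H.
U = ½LI² = ½(5.226)(7.50)² = 147 J.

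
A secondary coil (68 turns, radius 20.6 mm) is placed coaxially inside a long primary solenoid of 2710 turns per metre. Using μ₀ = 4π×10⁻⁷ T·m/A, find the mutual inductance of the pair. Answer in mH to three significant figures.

M ≈ 0.309 mH

The outer solenoid produces a uniform field B₁ = μ₀n₁I₁ across the inner coil,
so the flux linkage is N₂Φ = N₂B₁A₂ = μ₀n₁N₂A₂·I₁, giving M = μ₀n₁N₂A₂.
A₂ = πr² = π(2.060×10^-2 m)² = 1.333×10^-3 m².
M = (4π×10⁻⁷)(2710)(68)(1.333×10^-3) = 3.087×10^-4 H.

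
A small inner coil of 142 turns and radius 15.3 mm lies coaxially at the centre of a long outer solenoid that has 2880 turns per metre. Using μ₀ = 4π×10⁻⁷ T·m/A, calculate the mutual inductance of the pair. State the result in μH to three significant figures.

The outer solenoid produces a uniform field B₁ = μ₀n₁I₁ across the inner coil,
so the flux linkage is N₂Φ = N₂B₁A₂ = μ₀n₁N₂A₂·I₁, giving M = μ₀n₁N₂A₂.
A₂ = πr² = π(1.530×10^-2 m)² = 7.354×10^-4 m².
M = (4π×10⁻⁷)(2880)(142)(7.354×10^-4) = 3.779×10^-4 H.

M ≈ 378 μH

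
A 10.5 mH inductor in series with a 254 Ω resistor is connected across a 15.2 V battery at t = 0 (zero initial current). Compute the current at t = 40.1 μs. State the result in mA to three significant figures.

I ≈ 37.2 mA

τ = L/R = 1.050×10^-2/254 = 4.134×10^-5 s; final current I_∞ = ε/R = 15.2/254 = 5.984×10^-2 A.
I(t) = I_∞(1 − e^(−t/τ)) with t/τ = 0.970.
I = (5.984×10^-2)(1 − e^(−0.970)) = 3.716×10^-2 A.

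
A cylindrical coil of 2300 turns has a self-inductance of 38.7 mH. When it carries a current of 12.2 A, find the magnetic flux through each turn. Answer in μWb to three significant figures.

Φ_B ≈ 205 μWb

From L = NΦ_B/I, the flux per turn is Φ_B = LI/N.
Φ_B = (3.870×10^-2 H)(12.2 A)/2300 = 2.053×10^-4 Wb.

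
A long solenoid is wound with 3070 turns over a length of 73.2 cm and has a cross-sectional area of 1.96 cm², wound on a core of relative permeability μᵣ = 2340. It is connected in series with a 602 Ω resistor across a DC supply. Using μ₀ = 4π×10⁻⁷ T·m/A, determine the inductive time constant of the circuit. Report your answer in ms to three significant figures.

A = 1.96 cm² = 1.960×10^-4 m².
L = μ₀μᵣN²A/ℓ = (4π×10⁻⁷)(2340)(3070)²(1.960×10^-4)/(0.732) = 7.421 H.
τ = L/R = (7.421)/(602) = 1.233×10^-2 s.

τ ≈ 12.3 ms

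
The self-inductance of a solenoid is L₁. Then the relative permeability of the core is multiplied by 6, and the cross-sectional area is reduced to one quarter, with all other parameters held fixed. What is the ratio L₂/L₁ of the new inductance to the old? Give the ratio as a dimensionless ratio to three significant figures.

L₂/L₁ = 1.50

For a solenoid, L ∝ μᵣN²A/ℓ.
L₂/L₁ = (6) × (0.25) = 1.50.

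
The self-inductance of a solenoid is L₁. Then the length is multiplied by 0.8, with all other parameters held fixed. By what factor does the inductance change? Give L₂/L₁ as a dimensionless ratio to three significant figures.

L₂/L₁ = 1.25

For a solenoid, L ∝ μᵣN²A/ℓ.
L₂/L₁ = (0.8)^-1 = 1.25.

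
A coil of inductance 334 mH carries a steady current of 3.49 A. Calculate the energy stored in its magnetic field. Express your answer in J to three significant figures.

U ≈ 2.03 J

Stored magnetic energy: U = ½LI².
U = ½(0.334 H)(3.49 A)² = 2.034 J.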